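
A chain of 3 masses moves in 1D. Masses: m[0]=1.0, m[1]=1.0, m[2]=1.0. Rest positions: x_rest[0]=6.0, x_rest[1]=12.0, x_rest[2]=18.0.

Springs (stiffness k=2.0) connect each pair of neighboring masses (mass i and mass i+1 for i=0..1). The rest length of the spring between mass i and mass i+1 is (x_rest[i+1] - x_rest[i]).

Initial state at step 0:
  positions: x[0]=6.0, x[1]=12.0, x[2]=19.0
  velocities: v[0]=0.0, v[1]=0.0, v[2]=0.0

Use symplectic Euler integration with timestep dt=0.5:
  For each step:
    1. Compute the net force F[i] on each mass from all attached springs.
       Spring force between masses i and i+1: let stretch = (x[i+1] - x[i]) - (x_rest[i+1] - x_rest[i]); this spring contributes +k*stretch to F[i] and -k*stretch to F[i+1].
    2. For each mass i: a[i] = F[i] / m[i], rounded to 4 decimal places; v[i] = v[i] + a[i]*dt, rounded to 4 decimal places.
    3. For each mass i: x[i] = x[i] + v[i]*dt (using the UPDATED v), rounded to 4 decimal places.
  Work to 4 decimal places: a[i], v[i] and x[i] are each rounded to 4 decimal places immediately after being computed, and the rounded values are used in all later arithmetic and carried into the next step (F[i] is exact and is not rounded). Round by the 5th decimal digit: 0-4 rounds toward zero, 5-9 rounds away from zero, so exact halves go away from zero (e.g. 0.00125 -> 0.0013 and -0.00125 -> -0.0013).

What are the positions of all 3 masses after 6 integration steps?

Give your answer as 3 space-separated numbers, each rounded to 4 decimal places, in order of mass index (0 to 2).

Answer: 6.2032 12.6094 18.1876

Derivation:
Step 0: x=[6.0000 12.0000 19.0000] v=[0.0000 0.0000 0.0000]
Step 1: x=[6.0000 12.5000 18.5000] v=[0.0000 1.0000 -1.0000]
Step 2: x=[6.2500 12.7500 18.0000] v=[0.5000 0.5000 -1.0000]
Step 3: x=[6.7500 12.3750 17.8750] v=[1.0000 -0.7500 -0.2500]
Step 4: x=[7.0625 11.9375 18.0000] v=[0.6250 -0.8750 0.2500]
Step 5: x=[6.8125 12.0938 18.0938] v=[-0.5000 0.3125 0.1875]
Step 6: x=[6.2032 12.6094 18.1876] v=[-1.2187 1.0312 0.1875]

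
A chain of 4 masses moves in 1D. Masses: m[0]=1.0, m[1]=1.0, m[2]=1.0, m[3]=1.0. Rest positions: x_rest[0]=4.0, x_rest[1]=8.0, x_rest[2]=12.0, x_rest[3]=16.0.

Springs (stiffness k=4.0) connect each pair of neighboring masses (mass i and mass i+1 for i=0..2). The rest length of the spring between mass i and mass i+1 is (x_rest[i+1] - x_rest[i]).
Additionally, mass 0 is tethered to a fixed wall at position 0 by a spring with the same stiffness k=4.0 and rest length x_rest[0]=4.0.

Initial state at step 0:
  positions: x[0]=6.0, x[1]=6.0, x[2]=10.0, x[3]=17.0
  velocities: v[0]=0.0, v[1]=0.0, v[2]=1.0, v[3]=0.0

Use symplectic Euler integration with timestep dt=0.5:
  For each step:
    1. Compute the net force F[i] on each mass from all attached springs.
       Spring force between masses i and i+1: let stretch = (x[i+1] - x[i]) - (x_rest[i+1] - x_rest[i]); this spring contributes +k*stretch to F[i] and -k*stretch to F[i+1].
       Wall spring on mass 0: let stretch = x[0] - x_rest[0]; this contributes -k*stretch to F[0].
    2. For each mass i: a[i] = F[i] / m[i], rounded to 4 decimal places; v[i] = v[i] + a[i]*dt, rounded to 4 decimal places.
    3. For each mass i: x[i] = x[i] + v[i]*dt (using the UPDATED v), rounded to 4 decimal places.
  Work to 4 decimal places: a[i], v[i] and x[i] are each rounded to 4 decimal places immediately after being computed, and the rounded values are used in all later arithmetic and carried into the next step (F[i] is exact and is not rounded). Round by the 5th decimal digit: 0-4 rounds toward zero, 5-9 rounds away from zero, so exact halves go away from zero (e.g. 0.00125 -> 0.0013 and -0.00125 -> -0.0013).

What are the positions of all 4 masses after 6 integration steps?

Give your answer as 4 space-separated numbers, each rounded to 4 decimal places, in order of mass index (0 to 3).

Step 0: x=[6.0000 6.0000 10.0000 17.0000] v=[0.0000 0.0000 1.0000 0.0000]
Step 1: x=[0.0000 10.0000 13.5000 14.0000] v=[-12.0000 8.0000 7.0000 -6.0000]
Step 2: x=[4.0000 7.5000 14.0000 14.5000] v=[8.0000 -5.0000 1.0000 1.0000]
Step 3: x=[7.5000 8.0000 8.5000 18.5000] v=[7.0000 1.0000 -11.0000 8.0000]
Step 4: x=[4.0000 8.5000 12.5000 16.5000] v=[-7.0000 1.0000 8.0000 -4.0000]
Step 5: x=[1.0000 8.5000 16.5000 14.5000] v=[-6.0000 0.0000 8.0000 -4.0000]
Step 6: x=[4.5000 9.0000 10.5000 18.5000] v=[7.0000 1.0000 -12.0000 8.0000]

Answer: 4.5000 9.0000 10.5000 18.5000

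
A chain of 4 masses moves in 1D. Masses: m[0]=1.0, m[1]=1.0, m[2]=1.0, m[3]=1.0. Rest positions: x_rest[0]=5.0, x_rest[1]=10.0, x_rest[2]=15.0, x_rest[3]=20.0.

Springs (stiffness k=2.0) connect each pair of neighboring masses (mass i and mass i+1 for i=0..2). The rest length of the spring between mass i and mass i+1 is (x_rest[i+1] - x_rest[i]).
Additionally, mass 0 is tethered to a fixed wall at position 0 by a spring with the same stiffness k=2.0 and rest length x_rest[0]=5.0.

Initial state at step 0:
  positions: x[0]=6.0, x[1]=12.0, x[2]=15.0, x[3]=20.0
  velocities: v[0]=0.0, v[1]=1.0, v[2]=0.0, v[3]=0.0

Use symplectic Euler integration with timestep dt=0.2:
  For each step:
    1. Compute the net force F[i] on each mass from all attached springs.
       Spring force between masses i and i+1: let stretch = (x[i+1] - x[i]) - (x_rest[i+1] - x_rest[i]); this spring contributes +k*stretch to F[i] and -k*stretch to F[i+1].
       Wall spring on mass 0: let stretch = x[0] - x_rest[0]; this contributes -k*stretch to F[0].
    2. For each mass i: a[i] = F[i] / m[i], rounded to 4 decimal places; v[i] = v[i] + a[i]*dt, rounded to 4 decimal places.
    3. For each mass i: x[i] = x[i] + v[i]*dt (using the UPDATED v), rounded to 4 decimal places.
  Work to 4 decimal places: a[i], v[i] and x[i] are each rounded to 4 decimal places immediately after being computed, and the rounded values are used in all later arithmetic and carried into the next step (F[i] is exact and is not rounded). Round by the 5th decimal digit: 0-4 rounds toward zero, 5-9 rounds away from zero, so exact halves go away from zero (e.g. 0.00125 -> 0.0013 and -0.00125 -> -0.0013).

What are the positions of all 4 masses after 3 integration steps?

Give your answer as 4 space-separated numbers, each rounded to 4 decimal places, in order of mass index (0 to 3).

Step 0: x=[6.0000 12.0000 15.0000 20.0000] v=[0.0000 1.0000 0.0000 0.0000]
Step 1: x=[6.0000 11.9600 15.1600 20.0000] v=[0.0000 -0.2000 0.8000 0.0000]
Step 2: x=[5.9968 11.6992 15.4512 20.0128] v=[-0.0160 -1.3040 1.4560 0.0640]
Step 3: x=[5.9700 11.2824 15.8072 20.0607] v=[-0.1338 -2.0842 1.7798 0.2394]

Answer: 5.9700 11.2824 15.8072 20.0607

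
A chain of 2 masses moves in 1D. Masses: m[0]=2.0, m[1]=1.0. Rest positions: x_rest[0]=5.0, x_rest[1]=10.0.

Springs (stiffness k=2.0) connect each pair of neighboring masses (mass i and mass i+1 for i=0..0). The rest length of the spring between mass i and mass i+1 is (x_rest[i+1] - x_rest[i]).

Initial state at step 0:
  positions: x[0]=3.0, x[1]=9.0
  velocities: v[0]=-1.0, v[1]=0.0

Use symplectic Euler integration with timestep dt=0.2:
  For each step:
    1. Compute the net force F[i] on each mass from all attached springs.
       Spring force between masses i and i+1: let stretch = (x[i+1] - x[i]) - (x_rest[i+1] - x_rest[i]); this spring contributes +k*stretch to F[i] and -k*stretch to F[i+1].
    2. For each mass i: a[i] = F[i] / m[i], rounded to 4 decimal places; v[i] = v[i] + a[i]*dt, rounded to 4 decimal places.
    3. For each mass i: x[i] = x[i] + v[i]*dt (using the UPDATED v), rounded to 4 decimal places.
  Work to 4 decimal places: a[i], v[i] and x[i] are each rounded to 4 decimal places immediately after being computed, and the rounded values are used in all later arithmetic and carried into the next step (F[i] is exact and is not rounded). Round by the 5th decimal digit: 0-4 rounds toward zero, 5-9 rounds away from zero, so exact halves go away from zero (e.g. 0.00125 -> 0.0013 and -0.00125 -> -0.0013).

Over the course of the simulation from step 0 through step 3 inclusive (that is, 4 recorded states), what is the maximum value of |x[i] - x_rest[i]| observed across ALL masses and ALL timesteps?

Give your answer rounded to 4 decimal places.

Answer: 2.3524

Derivation:
Step 0: x=[3.0000 9.0000] v=[-1.0000 0.0000]
Step 1: x=[2.8400 8.9200] v=[-0.8000 -0.4000]
Step 2: x=[2.7232 8.7536] v=[-0.5840 -0.8320]
Step 3: x=[2.6476 8.5048] v=[-0.3779 -1.2442]
Max displacement = 2.3524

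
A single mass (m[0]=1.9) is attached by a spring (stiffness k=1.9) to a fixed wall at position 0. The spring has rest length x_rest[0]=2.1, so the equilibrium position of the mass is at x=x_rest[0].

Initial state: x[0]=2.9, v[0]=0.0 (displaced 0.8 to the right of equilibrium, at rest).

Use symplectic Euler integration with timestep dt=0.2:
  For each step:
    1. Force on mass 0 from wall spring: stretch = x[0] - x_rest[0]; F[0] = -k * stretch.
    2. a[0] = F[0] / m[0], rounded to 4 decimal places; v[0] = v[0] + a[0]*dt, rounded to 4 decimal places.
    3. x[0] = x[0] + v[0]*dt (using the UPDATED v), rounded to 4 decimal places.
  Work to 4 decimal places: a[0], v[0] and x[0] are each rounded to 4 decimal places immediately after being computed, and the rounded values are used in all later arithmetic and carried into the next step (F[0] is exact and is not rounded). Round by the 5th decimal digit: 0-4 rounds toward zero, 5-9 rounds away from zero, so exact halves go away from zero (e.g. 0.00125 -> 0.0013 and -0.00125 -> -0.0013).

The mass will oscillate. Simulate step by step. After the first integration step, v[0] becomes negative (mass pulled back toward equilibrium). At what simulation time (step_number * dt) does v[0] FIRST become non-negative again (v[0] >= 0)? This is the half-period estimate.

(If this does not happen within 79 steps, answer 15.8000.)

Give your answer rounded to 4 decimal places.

Step 0: x=[2.9000] v=[0.0000]
Step 1: x=[2.8680] v=[-0.1600]
Step 2: x=[2.8053] v=[-0.3136]
Step 3: x=[2.7144] v=[-0.4547]
Step 4: x=[2.5989] v=[-0.5776]
Step 5: x=[2.4634] v=[-0.6774]
Step 6: x=[2.3134] v=[-0.7501]
Step 7: x=[2.1548] v=[-0.7928]
Step 8: x=[1.9940] v=[-0.8038]
Step 9: x=[1.8375] v=[-0.7826]
Step 10: x=[1.6915] v=[-0.7301]
Step 11: x=[1.5618] v=[-0.6484]
Step 12: x=[1.4536] v=[-0.5408]
Step 13: x=[1.3713] v=[-0.4115]
Step 14: x=[1.3181] v=[-0.2658]
Step 15: x=[1.2962] v=[-0.1094]
Step 16: x=[1.3065] v=[0.0514]
First v>=0 after going negative at step 16, time=3.2000

Answer: 3.2000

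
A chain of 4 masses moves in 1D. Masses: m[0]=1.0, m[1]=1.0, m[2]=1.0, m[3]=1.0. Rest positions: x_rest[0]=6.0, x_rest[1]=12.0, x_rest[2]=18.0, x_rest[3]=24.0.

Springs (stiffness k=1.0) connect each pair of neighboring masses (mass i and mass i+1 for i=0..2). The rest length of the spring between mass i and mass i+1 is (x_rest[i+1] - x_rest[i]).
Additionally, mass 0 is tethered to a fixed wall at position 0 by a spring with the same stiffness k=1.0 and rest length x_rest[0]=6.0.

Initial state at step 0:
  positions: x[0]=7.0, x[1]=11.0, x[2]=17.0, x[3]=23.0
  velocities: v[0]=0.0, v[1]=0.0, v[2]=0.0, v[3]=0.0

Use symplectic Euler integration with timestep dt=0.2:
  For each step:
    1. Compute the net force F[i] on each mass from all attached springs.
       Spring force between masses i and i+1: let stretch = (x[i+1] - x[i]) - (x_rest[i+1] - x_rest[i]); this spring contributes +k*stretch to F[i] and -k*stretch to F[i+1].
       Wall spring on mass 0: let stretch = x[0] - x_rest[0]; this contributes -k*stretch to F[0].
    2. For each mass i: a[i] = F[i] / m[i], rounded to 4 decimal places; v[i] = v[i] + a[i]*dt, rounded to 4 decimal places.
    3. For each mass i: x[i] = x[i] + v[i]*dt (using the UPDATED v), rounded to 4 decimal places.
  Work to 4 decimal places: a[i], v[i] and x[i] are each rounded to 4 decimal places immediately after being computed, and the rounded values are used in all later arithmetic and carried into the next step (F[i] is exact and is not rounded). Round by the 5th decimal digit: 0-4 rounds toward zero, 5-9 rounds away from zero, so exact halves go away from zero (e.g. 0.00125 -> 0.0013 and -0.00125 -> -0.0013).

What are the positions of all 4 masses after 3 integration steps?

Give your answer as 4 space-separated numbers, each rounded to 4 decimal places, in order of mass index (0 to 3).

Step 0: x=[7.0000 11.0000 17.0000 23.0000] v=[0.0000 0.0000 0.0000 0.0000]
Step 1: x=[6.8800 11.0800 17.0000 23.0000] v=[-0.6000 0.4000 0.0000 0.0000]
Step 2: x=[6.6528 11.2288 17.0032 23.0000] v=[-1.1360 0.7440 0.0160 0.0000]
Step 3: x=[6.3425 11.4255 17.0153 23.0001] v=[-1.5514 0.9837 0.0605 0.0006]

Answer: 6.3425 11.4255 17.0153 23.0001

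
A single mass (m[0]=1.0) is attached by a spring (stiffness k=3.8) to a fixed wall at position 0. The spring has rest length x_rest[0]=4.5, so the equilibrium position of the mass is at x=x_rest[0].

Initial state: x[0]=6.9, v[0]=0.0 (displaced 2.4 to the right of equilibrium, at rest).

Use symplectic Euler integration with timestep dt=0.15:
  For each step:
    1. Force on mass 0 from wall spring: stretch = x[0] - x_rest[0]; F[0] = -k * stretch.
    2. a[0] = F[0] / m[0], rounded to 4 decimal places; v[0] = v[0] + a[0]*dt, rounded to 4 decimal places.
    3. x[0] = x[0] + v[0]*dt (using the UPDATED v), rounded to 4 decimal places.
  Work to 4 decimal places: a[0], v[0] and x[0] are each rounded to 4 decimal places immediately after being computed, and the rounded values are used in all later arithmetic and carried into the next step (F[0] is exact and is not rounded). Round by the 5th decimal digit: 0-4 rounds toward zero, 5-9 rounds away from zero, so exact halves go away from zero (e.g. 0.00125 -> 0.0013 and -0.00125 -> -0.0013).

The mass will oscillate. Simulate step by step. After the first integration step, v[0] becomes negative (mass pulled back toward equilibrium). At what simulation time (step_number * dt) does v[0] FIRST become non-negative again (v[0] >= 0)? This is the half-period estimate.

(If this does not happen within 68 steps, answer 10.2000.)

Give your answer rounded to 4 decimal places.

Step 0: x=[6.9000] v=[0.0000]
Step 1: x=[6.6948] v=[-1.3680]
Step 2: x=[6.3020] v=[-2.6190]
Step 3: x=[5.7551] v=[-3.6461]
Step 4: x=[5.1009] v=[-4.3615]
Step 5: x=[4.3953] v=[-4.7040]
Step 6: x=[3.6987] v=[-4.6443]
Step 7: x=[3.0706] v=[-4.1876]
Step 8: x=[2.5647] v=[-3.3728]
Step 9: x=[2.2242] v=[-2.2697]
Step 10: x=[2.0783] v=[-0.9725]
Step 11: x=[2.1395] v=[0.4079]
First v>=0 after going negative at step 11, time=1.6500

Answer: 1.6500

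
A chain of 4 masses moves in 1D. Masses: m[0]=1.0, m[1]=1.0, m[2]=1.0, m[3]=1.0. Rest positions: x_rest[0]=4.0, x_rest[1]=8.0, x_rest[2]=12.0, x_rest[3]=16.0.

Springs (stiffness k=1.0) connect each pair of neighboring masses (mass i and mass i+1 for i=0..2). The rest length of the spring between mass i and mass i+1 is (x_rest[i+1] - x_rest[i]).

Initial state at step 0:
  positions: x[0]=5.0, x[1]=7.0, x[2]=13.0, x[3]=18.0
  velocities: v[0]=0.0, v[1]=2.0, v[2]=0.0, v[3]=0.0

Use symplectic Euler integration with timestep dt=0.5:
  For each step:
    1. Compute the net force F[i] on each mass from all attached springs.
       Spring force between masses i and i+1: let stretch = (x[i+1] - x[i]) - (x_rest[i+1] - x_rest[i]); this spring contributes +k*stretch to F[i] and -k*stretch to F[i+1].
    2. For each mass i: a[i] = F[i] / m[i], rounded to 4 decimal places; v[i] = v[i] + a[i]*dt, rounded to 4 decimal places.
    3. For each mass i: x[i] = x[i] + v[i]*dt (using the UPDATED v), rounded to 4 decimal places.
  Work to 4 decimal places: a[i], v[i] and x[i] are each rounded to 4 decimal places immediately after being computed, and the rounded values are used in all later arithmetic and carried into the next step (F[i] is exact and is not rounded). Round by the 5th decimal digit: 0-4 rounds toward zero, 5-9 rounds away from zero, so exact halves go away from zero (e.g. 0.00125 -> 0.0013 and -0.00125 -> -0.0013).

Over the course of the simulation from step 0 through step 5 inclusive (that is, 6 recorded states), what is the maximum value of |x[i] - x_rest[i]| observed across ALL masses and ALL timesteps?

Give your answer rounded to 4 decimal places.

Answer: 3.4532

Derivation:
Step 0: x=[5.0000 7.0000 13.0000 18.0000] v=[0.0000 2.0000 0.0000 0.0000]
Step 1: x=[4.5000 9.0000 12.7500 17.7500] v=[-1.0000 4.0000 -0.5000 -0.5000]
Step 2: x=[4.1250 10.8125 12.8125 17.2500] v=[-0.7500 3.6250 0.1250 -1.0000]
Step 3: x=[4.4219 11.4532 13.4844 16.6406] v=[0.5938 1.2813 1.3438 -1.2188]
Step 4: x=[5.4767 10.8438 14.4376 16.2422] v=[2.1095 -1.2188 1.9063 -0.7969]
Step 5: x=[6.8733 9.7911 14.9435 16.3926] v=[2.7931 -2.1055 1.0117 0.3008]
Max displacement = 3.4532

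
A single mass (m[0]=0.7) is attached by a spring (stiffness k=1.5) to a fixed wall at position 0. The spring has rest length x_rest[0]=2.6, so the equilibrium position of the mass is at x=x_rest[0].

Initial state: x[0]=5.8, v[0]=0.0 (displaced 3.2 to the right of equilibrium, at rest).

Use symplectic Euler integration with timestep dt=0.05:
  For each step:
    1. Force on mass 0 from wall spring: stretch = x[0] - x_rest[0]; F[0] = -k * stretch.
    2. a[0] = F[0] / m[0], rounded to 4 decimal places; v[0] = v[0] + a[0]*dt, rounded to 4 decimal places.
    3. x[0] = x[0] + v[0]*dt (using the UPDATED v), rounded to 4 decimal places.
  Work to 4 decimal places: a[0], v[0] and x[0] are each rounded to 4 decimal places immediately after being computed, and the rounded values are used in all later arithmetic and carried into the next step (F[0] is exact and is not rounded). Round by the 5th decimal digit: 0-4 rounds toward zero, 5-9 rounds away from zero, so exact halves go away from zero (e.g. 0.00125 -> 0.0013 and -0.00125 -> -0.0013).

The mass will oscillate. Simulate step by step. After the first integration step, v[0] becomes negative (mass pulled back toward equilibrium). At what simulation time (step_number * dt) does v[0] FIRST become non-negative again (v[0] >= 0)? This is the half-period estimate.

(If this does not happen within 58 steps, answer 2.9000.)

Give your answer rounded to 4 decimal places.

Step 0: x=[5.8000] v=[0.0000]
Step 1: x=[5.7829] v=[-0.3429]
Step 2: x=[5.7487] v=[-0.6839]
Step 3: x=[5.6976] v=[-1.0213]
Step 4: x=[5.6299] v=[-1.3532]
Step 5: x=[5.5460] v=[-1.6778]
Step 6: x=[5.4463] v=[-1.9934]
Step 7: x=[5.3314] v=[-2.2984]
Step 8: x=[5.2018] v=[-2.5911]
Step 9: x=[5.0583] v=[-2.8699]
Step 10: x=[4.9016] v=[-3.1333]
Step 11: x=[4.7326] v=[-3.3799]
Step 12: x=[4.5522] v=[-3.6084]
Step 13: x=[4.3613] v=[-3.8176]
Step 14: x=[4.1610] v=[-4.0063]
Step 15: x=[3.9523] v=[-4.1736]
Step 16: x=[3.7364] v=[-4.3185]
Step 17: x=[3.5144] v=[-4.4403]
Step 18: x=[3.2875] v=[-4.5383]
Step 19: x=[3.0569] v=[-4.6120]
Step 20: x=[2.8239] v=[-4.6610]
Step 21: x=[2.5897] v=[-4.6850]
Step 22: x=[2.3555] v=[-4.6839]
Step 23: x=[2.1226] v=[-4.6577]
Step 24: x=[1.8923] v=[-4.6066]
Step 25: x=[1.6658] v=[-4.5308]
Step 26: x=[1.4443] v=[-4.4307]
Step 27: x=[1.2290] v=[-4.3069]
Step 28: x=[1.0210] v=[-4.1600]
Step 29: x=[0.8215] v=[-3.9908]
Step 30: x=[0.6315] v=[-3.8002]
Step 31: x=[0.4520] v=[-3.5893]
Step 32: x=[0.2840] v=[-3.3592]
Step 33: x=[0.1284] v=[-3.1111]
Step 34: x=[-0.0139] v=[-2.8463]
Step 35: x=[-0.1422] v=[-2.5662]
Step 36: x=[-0.2558] v=[-2.2724]
Step 37: x=[-0.3541] v=[-1.9664]
Step 38: x=[-0.4366] v=[-1.6499]
Step 39: x=[-0.5028] v=[-1.3246]
Step 40: x=[-0.5524] v=[-0.9922]
Step 41: x=[-0.5851] v=[-0.6544]
Step 42: x=[-0.6008] v=[-0.3131]
Step 43: x=[-0.5993] v=[0.0298]
First v>=0 after going negative at step 43, time=2.1500

Answer: 2.1500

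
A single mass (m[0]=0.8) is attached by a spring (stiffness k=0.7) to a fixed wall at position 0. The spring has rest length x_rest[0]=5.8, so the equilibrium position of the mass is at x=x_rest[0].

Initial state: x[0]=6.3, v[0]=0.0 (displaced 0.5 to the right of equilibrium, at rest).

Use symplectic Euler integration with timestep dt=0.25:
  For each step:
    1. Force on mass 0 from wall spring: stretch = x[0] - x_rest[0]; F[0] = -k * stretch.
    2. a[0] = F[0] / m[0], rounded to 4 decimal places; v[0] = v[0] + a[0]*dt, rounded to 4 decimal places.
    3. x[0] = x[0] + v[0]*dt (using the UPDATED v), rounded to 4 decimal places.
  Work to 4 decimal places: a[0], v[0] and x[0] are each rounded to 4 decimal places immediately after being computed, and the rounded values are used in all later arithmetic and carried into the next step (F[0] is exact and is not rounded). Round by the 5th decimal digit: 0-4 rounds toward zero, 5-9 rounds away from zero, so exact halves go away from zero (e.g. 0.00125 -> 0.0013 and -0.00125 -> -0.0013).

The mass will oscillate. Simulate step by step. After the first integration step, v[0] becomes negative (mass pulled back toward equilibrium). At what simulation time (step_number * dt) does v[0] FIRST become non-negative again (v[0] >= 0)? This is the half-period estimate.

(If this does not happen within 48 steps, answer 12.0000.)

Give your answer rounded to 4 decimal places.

Step 0: x=[6.3000] v=[0.0000]
Step 1: x=[6.2727] v=[-0.1094]
Step 2: x=[6.2195] v=[-0.2128]
Step 3: x=[6.1434] v=[-0.3046]
Step 4: x=[6.0485] v=[-0.3797]
Step 5: x=[5.9400] v=[-0.4341]
Step 6: x=[5.8238] v=[-0.4647]
Step 7: x=[5.7063] v=[-0.4699]
Step 8: x=[5.5940] v=[-0.4494]
Step 9: x=[5.4929] v=[-0.4043]
Step 10: x=[5.4086] v=[-0.3371]
Step 11: x=[5.3457] v=[-0.2515]
Step 12: x=[5.3077] v=[-0.1521]
Step 13: x=[5.2966] v=[-0.0444]
Step 14: x=[5.3130] v=[0.0657]
First v>=0 after going negative at step 14, time=3.5000

Answer: 3.5000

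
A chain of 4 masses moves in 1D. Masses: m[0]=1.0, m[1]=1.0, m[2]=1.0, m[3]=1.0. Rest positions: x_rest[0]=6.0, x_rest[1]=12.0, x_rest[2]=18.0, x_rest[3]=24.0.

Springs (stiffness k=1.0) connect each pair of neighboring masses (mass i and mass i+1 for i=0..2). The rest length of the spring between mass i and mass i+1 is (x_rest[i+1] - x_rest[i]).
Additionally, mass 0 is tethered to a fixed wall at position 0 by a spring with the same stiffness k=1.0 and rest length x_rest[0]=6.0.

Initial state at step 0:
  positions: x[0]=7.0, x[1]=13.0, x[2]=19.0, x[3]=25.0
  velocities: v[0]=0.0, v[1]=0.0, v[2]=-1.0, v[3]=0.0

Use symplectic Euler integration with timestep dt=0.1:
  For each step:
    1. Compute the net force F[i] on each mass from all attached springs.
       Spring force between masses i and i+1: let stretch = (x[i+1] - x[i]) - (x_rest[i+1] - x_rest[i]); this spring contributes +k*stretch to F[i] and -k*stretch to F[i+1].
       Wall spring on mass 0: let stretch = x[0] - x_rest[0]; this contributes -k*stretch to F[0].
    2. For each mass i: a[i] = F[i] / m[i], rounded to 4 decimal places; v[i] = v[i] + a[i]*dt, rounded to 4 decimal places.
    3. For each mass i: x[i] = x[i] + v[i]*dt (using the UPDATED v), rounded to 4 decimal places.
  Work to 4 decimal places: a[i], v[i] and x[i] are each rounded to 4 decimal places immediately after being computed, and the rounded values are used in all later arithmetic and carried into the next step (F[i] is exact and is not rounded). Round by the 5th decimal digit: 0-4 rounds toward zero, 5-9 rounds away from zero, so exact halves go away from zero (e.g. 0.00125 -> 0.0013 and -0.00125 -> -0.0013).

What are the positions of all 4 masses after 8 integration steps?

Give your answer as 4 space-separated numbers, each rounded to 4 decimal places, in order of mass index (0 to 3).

Answer: 6.6773 12.9064 18.3531 24.9232

Derivation:
Step 0: x=[7.0000 13.0000 19.0000 25.0000] v=[0.0000 0.0000 -1.0000 0.0000]
Step 1: x=[6.9900 13.0000 18.9000 25.0000] v=[-0.1000 0.0000 -1.0000 0.0000]
Step 2: x=[6.9702 12.9989 18.8020 24.9990] v=[-0.1980 -0.0110 -0.9800 -0.0100]
Step 3: x=[6.9410 12.9955 18.7079 24.9960] v=[-0.2922 -0.0336 -0.9406 -0.0297]
Step 4: x=[6.9029 12.9887 18.6196 24.9902] v=[-0.3809 -0.0678 -0.8830 -0.0585]
Step 5: x=[6.8566 12.9774 18.5387 24.9806] v=[-0.4626 -0.1133 -0.8090 -0.0956]
Step 6: x=[6.8030 12.9605 18.4666 24.9666] v=[-0.5362 -0.1693 -0.7209 -0.1398]
Step 7: x=[6.7429 12.9371 18.4045 24.9476] v=[-0.6008 -0.2344 -0.6215 -0.1898]
Step 8: x=[6.6773 12.9064 18.3531 24.9232] v=[-0.6557 -0.3071 -0.5139 -0.2441]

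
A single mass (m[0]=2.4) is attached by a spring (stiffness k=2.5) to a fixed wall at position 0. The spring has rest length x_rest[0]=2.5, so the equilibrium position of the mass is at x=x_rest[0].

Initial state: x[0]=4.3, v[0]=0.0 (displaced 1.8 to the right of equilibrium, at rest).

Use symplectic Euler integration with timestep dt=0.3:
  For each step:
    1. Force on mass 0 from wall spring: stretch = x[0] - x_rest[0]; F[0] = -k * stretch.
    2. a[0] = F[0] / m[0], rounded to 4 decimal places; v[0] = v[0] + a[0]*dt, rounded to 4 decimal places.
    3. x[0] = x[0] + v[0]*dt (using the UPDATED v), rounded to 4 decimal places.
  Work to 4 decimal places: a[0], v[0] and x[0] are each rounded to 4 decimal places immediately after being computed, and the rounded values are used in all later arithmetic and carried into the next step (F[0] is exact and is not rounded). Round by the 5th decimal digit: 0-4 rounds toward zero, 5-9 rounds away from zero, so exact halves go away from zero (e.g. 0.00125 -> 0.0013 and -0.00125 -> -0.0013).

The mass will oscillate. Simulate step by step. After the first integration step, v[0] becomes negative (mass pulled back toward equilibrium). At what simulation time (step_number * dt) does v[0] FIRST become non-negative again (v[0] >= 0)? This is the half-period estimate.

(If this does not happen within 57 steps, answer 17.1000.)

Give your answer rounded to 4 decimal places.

Step 0: x=[4.3000] v=[0.0000]
Step 1: x=[4.1313] v=[-0.5625]
Step 2: x=[3.8096] v=[-1.0723]
Step 3: x=[3.3651] v=[-1.4816]
Step 4: x=[2.8395] v=[-1.7519]
Step 5: x=[2.2821] v=[-1.8580]
Step 6: x=[1.7451] v=[-1.7899]
Step 7: x=[1.2789] v=[-1.5540]
Step 8: x=[0.9272] v=[-1.1724]
Step 9: x=[0.7229] v=[-0.6809]
Step 10: x=[0.6852] v=[-0.1256]
Step 11: x=[0.8177] v=[0.4415]
First v>=0 after going negative at step 11, time=3.3000

Answer: 3.3000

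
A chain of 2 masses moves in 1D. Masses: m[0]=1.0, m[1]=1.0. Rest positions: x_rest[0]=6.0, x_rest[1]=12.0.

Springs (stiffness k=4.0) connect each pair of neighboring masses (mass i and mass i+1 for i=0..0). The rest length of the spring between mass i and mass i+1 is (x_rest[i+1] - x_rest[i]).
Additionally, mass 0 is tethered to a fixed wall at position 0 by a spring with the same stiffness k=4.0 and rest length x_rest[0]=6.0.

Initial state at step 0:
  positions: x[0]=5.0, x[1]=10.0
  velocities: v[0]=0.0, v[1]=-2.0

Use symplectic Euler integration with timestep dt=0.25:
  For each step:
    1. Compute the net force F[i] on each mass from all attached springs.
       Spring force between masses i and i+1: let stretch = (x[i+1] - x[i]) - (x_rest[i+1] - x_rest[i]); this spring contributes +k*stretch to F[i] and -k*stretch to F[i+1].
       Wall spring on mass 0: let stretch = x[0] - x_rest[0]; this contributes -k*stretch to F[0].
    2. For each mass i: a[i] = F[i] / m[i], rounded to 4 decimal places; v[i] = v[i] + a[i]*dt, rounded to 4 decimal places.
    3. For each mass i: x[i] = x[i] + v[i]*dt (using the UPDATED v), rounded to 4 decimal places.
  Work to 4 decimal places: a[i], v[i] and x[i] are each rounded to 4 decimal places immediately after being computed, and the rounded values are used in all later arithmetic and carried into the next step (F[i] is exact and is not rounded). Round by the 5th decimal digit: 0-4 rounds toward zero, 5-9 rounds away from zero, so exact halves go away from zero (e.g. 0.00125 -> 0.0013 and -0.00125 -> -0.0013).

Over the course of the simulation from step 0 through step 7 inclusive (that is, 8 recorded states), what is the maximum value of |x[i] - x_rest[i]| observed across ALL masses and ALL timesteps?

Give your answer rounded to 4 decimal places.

Answer: 2.2500

Derivation:
Step 0: x=[5.0000 10.0000] v=[0.0000 -2.0000]
Step 1: x=[5.0000 9.7500] v=[0.0000 -1.0000]
Step 2: x=[4.9375 9.8125] v=[-0.2500 0.2500]
Step 3: x=[4.8594 10.1563] v=[-0.3125 1.3750]
Step 4: x=[4.8907 10.6758] v=[0.1250 2.0781]
Step 5: x=[5.1456 11.2491] v=[1.0194 2.2930]
Step 6: x=[5.6399 11.7965] v=[1.9773 2.1895]
Step 7: x=[6.2634 12.3047] v=[2.4940 2.0329]
Max displacement = 2.2500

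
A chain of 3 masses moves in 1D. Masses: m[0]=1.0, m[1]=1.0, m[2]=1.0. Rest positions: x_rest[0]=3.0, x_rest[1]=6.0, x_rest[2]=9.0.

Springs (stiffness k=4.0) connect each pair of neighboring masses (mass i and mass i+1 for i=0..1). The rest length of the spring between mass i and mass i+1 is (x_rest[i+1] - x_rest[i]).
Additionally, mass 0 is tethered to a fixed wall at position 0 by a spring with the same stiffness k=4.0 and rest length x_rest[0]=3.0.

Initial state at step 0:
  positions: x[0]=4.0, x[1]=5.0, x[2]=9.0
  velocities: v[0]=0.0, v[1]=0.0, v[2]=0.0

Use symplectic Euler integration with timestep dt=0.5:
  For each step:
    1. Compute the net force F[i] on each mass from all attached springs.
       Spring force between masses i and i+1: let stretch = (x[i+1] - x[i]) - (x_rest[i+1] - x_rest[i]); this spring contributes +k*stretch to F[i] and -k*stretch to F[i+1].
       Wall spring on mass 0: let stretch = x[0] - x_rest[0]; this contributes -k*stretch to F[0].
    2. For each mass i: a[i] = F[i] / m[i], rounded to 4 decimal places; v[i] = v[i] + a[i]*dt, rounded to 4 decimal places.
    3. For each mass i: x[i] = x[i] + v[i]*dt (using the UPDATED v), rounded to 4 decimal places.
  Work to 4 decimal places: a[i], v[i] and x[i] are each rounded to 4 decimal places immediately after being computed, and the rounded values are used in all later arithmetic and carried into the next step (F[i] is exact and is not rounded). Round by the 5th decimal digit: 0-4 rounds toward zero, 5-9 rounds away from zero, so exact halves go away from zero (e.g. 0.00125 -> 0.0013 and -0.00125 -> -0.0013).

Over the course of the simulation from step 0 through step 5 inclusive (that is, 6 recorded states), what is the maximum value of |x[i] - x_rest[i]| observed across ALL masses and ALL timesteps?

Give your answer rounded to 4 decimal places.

Answer: 2.0000

Derivation:
Step 0: x=[4.0000 5.0000 9.0000] v=[0.0000 0.0000 0.0000]
Step 1: x=[1.0000 8.0000 8.0000] v=[-6.0000 6.0000 -2.0000]
Step 2: x=[4.0000 4.0000 10.0000] v=[6.0000 -8.0000 4.0000]
Step 3: x=[3.0000 6.0000 9.0000] v=[-2.0000 4.0000 -2.0000]
Step 4: x=[2.0000 8.0000 8.0000] v=[-2.0000 4.0000 -2.0000]
Step 5: x=[5.0000 4.0000 10.0000] v=[6.0000 -8.0000 4.0000]
Max displacement = 2.0000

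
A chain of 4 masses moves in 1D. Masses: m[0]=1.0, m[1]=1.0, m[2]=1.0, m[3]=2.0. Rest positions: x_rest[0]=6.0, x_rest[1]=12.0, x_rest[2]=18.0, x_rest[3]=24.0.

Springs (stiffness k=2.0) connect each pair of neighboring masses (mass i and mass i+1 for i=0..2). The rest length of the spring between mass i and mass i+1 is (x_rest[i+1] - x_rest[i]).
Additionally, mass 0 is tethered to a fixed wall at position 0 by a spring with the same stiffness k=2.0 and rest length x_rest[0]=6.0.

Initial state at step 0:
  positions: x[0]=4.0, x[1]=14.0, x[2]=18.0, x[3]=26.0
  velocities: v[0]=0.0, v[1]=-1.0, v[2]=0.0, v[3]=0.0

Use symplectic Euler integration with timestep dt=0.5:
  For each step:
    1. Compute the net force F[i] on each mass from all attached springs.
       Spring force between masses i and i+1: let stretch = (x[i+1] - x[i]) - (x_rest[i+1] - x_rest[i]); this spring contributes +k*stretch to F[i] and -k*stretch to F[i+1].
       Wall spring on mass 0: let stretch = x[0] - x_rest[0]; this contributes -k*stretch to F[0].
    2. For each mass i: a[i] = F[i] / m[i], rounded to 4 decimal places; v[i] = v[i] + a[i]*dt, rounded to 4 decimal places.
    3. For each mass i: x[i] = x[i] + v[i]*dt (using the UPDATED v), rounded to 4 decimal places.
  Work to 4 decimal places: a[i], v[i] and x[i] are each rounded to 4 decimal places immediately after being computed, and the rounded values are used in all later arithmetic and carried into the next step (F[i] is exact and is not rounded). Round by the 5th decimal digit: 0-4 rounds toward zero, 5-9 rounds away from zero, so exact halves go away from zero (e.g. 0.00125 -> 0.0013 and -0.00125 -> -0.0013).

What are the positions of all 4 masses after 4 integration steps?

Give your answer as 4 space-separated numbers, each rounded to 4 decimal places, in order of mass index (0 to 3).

Step 0: x=[4.0000 14.0000 18.0000 26.0000] v=[0.0000 -1.0000 0.0000 0.0000]
Step 1: x=[7.0000 10.5000 20.0000 25.5000] v=[6.0000 -7.0000 4.0000 -1.0000]
Step 2: x=[8.2500 10.0000 20.0000 25.1250] v=[2.5000 -1.0000 0.0000 -0.7500]
Step 3: x=[6.2500 13.6250 17.5625 24.9688] v=[-4.0000 7.2500 -4.8750 -0.3125]
Step 4: x=[4.8125 15.5313 16.8594 24.4610] v=[-2.8750 3.8125 -1.4062 -1.0157]

Answer: 4.8125 15.5313 16.8594 24.4610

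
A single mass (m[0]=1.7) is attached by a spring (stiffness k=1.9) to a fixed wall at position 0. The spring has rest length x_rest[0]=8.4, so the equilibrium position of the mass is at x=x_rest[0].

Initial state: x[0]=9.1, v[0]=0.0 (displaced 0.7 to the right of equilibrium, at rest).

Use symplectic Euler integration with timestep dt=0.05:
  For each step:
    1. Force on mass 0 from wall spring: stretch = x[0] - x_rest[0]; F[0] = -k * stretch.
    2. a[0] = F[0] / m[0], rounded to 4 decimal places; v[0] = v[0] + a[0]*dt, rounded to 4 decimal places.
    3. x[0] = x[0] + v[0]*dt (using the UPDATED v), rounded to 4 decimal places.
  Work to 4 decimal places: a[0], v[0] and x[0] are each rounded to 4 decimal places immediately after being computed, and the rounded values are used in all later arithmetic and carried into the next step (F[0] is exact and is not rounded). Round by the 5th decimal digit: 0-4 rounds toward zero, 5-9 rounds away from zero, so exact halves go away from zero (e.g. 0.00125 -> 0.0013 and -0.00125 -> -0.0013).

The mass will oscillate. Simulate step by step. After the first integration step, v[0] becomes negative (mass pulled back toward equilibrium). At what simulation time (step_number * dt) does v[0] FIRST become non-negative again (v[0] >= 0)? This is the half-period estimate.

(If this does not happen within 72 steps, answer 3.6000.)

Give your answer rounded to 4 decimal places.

Step 0: x=[9.1000] v=[0.0000]
Step 1: x=[9.0980] v=[-0.0391]
Step 2: x=[9.0941] v=[-0.0781]
Step 3: x=[9.0883] v=[-0.1169]
Step 4: x=[9.0805] v=[-0.1554]
Step 5: x=[9.0708] v=[-0.1934]
Step 6: x=[9.0593] v=[-0.2309]
Step 7: x=[9.0459] v=[-0.2677]
Step 8: x=[9.0307] v=[-0.3038]
Step 9: x=[9.0138] v=[-0.3390]
Step 10: x=[8.9951] v=[-0.3733]
Step 11: x=[8.9748] v=[-0.4066]
Step 12: x=[8.9529] v=[-0.4387]
Step 13: x=[8.9294] v=[-0.4696]
Step 14: x=[8.9044] v=[-0.4992]
Step 15: x=[8.8780] v=[-0.5274]
Step 16: x=[8.8503] v=[-0.5541]
Step 17: x=[8.8213] v=[-0.5793]
Step 18: x=[8.7912] v=[-0.6028]
Step 19: x=[8.7600] v=[-0.6247]
Step 20: x=[8.7278] v=[-0.6448]
Step 21: x=[8.6946] v=[-0.6631]
Step 22: x=[8.6606] v=[-0.6796]
Step 23: x=[8.6259] v=[-0.6942]
Step 24: x=[8.5906] v=[-0.7068]
Step 25: x=[8.5547] v=[-0.7175]
Step 26: x=[8.5184] v=[-0.7261]
Step 27: x=[8.4818] v=[-0.7327]
Step 28: x=[8.4449] v=[-0.7373]
Step 29: x=[8.4079] v=[-0.7398]
Step 30: x=[8.3709] v=[-0.7402]
Step 31: x=[8.3340] v=[-0.7386]
Step 32: x=[8.2973] v=[-0.7349]
Step 33: x=[8.2608] v=[-0.7292]
Step 34: x=[8.2247] v=[-0.7214]
Step 35: x=[8.1891] v=[-0.7116]
Step 36: x=[8.1541] v=[-0.6998]
Step 37: x=[8.1198] v=[-0.6861]
Step 38: x=[8.0863] v=[-0.6704]
Step 39: x=[8.0537] v=[-0.6529]
Step 40: x=[8.0220] v=[-0.6336]
Step 41: x=[7.9914] v=[-0.6125]
Step 42: x=[7.9619] v=[-0.5897]
Step 43: x=[7.9336] v=[-0.5652]
Step 44: x=[7.9066] v=[-0.5391]
Step 45: x=[7.8810] v=[-0.5115]
Step 46: x=[7.8569] v=[-0.4825]
Step 47: x=[7.8343] v=[-0.4522]
Step 48: x=[7.8133] v=[-0.4206]
Step 49: x=[7.7939] v=[-0.3878]
Step 50: x=[7.7762] v=[-0.3539]
Step 51: x=[7.7603] v=[-0.3190]
Step 52: x=[7.7461] v=[-0.2833]
Step 53: x=[7.7338] v=[-0.2468]
Step 54: x=[7.7233] v=[-0.2096]
Step 55: x=[7.7147] v=[-0.1718]
Step 56: x=[7.7080] v=[-0.1335]
Step 57: x=[7.7033] v=[-0.0948]
Step 58: x=[7.7005] v=[-0.0559]
Step 59: x=[7.6997] v=[-0.0168]
Step 60: x=[7.7008] v=[0.0223]
First v>=0 after going negative at step 60, time=3.0000

Answer: 3.0000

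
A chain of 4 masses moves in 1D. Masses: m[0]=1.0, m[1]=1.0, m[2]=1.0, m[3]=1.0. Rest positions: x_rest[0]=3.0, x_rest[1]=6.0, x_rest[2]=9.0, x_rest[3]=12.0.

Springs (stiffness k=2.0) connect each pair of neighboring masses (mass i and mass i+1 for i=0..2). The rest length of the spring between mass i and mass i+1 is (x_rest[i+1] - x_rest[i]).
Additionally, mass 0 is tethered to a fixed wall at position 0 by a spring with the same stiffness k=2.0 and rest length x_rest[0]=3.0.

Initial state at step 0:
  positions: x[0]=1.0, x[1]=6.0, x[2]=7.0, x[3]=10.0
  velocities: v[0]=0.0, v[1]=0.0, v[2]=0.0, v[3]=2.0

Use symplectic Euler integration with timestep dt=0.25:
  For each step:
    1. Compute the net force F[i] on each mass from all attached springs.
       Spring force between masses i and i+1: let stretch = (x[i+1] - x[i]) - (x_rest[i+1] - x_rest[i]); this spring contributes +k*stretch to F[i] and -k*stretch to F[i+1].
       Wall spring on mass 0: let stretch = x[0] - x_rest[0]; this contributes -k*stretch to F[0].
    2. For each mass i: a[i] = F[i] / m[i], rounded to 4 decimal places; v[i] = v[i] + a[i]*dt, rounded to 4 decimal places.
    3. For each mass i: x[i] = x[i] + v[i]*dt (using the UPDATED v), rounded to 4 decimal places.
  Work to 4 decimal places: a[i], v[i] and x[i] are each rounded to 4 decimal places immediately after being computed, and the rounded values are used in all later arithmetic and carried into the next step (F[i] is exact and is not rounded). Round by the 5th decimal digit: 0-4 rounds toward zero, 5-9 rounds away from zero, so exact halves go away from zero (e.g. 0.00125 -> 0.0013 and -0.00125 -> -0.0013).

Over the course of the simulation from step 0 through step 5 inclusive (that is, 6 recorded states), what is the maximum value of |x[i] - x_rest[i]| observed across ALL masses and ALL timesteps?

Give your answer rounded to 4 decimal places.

Answer: 2.2924

Derivation:
Step 0: x=[1.0000 6.0000 7.0000 10.0000] v=[0.0000 0.0000 0.0000 2.0000]
Step 1: x=[1.5000 5.5000 7.2500 10.5000] v=[2.0000 -2.0000 1.0000 2.0000]
Step 2: x=[2.3125 4.7188 7.6875 10.9688] v=[3.2500 -3.1250 1.7500 1.8750]
Step 3: x=[3.1367 4.0079 8.1641 11.4024] v=[3.2969 -2.8438 1.9063 1.7344]
Step 4: x=[3.6778 3.7076 8.5260 11.8062] v=[2.1642 -1.2013 1.4474 1.6153]
Step 5: x=[3.7629 4.0059 8.6956 12.1750] v=[0.3402 1.1930 0.6783 1.4752]
Max displacement = 2.2924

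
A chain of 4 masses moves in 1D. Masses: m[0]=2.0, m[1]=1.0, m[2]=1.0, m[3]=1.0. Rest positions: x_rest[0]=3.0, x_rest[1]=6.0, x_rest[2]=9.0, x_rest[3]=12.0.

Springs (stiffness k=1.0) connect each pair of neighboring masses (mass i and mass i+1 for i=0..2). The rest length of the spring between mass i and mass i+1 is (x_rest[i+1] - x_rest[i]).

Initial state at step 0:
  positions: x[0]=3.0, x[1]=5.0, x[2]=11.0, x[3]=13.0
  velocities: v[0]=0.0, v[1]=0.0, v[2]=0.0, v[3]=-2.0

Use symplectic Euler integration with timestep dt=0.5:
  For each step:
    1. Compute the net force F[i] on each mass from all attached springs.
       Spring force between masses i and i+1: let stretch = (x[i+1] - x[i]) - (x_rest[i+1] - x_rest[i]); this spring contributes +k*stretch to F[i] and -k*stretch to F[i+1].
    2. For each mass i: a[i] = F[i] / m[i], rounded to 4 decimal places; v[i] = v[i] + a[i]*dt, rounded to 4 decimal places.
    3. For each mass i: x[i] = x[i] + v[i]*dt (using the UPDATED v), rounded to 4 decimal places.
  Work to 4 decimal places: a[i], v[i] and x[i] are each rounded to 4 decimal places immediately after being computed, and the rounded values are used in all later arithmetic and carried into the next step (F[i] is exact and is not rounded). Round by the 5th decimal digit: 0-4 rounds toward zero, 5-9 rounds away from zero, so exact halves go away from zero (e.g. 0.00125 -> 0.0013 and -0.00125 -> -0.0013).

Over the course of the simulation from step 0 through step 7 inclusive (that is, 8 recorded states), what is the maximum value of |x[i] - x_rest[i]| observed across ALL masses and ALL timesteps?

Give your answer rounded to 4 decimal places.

Step 0: x=[3.0000 5.0000 11.0000 13.0000] v=[0.0000 0.0000 0.0000 -2.0000]
Step 1: x=[2.8750 6.0000 10.0000 12.2500] v=[-0.2500 2.0000 -2.0000 -1.5000]
Step 2: x=[2.7656 7.2188 8.5625 11.6875] v=[-0.2188 2.4375 -2.8750 -1.1250]
Step 3: x=[2.8379 7.6602 7.5703 11.0938] v=[0.1445 0.8828 -1.9844 -1.1875]
Step 4: x=[3.1380 6.8736 7.4815 10.3692] v=[0.6001 -1.5733 -0.1777 -1.4493]
Step 5: x=[3.5300 5.3050 7.9626 9.6726] v=[0.7840 -3.1372 0.9622 -1.3932]
Step 6: x=[3.7689 3.9571 8.2068 9.2985] v=[0.4778 -2.6959 0.4884 -0.7482]
Step 7: x=[3.6563 3.6245 7.6615 9.4015] v=[-0.2252 -0.6652 -1.0906 0.2060]
Max displacement = 2.7015

Answer: 2.7015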